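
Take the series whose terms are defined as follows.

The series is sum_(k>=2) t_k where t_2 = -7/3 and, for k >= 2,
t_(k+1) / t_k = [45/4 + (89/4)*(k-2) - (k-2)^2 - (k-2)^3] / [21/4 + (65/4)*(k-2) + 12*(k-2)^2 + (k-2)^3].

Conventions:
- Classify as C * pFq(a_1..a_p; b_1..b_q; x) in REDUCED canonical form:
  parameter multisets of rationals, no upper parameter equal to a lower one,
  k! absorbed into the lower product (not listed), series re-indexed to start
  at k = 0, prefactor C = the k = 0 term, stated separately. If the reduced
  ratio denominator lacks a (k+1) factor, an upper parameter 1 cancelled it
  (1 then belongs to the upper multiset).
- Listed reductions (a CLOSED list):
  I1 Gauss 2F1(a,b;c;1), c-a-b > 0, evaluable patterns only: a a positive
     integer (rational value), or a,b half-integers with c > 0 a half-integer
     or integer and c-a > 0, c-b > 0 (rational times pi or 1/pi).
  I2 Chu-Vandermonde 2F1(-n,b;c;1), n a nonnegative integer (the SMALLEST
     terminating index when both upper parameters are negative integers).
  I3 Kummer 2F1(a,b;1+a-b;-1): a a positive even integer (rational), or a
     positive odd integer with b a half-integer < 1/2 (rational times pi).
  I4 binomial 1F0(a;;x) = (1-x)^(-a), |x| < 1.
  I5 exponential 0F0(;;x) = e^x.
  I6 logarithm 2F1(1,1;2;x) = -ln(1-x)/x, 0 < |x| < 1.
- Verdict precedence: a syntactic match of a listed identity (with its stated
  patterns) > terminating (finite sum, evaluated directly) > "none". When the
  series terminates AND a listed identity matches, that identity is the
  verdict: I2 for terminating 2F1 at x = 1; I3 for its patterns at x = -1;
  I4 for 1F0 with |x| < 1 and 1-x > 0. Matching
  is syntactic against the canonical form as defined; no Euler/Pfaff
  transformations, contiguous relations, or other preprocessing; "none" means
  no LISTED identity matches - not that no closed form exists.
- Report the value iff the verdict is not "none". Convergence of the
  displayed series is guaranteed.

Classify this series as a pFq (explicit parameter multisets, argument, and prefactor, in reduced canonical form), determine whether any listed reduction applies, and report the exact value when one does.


Key observation: x = (-1) and factor the ratio over Q (C = -7/3): negated roots = parameters.
Term ratio: r(k) = (-1) * (k-9/2) (k+5) / [(k+21/2) (k+1)] ; factor over Q: parameters, x = (-1), and C = -7/3.

Classification (C = -7/3): 2F1 with upper {-9/2, 5}, lower {21/2}, argument x = -1. Verdict: Kummer (I3) matches (x = -1; c = 21/2 equals 1+a-b for upper {-9/2, 5}: listed pattern). Exact value: (-4849845/1048576) * pi.


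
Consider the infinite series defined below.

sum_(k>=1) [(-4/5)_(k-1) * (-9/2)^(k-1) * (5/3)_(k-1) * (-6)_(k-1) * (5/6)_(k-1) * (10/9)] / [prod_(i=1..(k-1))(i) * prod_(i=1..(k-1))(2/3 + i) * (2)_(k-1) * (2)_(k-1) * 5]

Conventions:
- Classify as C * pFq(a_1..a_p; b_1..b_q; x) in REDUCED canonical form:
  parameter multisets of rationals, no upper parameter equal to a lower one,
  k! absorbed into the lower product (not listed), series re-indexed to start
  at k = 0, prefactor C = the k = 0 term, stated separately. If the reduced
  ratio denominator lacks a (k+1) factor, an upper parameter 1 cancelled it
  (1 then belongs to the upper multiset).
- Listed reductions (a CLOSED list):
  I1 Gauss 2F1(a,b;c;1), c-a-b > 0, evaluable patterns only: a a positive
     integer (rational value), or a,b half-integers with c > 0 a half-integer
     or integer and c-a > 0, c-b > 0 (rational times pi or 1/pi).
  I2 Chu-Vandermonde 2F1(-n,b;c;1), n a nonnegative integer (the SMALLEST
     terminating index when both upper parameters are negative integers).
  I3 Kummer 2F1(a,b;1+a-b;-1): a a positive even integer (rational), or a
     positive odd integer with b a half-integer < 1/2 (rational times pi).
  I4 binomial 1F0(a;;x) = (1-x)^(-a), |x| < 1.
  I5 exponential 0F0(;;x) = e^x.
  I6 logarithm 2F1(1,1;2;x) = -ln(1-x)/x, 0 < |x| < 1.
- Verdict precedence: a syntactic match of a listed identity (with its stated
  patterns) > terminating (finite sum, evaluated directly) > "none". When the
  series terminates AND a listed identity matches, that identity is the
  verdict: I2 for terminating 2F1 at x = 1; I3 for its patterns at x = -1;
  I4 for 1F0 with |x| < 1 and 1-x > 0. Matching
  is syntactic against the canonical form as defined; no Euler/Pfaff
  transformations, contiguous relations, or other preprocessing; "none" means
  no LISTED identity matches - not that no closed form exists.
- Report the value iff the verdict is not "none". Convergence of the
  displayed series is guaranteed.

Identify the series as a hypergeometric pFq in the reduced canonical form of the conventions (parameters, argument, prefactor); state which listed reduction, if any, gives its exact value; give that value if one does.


Reduced: x = -9/2, 3F2, upper = {-6, -4/5, 5/6}, lower = {2, 2}, C = 2/9. Verdict: terminating (-6 upstairs). 7 nonzero terms in all; added directly. Hence: -1839308743/576000000.

Key step: x = (-9/2) and the lower running product (prefactor 2/9) is a rising factorial.
Ratio: r(k) = (-9/2) * (k-6) (k-4/5) (k+5/6) / [(k+2) (k+2) (k+1)] - poly over poly, x = (-9/2) from leading terms; C = 2/9 at k = 0.


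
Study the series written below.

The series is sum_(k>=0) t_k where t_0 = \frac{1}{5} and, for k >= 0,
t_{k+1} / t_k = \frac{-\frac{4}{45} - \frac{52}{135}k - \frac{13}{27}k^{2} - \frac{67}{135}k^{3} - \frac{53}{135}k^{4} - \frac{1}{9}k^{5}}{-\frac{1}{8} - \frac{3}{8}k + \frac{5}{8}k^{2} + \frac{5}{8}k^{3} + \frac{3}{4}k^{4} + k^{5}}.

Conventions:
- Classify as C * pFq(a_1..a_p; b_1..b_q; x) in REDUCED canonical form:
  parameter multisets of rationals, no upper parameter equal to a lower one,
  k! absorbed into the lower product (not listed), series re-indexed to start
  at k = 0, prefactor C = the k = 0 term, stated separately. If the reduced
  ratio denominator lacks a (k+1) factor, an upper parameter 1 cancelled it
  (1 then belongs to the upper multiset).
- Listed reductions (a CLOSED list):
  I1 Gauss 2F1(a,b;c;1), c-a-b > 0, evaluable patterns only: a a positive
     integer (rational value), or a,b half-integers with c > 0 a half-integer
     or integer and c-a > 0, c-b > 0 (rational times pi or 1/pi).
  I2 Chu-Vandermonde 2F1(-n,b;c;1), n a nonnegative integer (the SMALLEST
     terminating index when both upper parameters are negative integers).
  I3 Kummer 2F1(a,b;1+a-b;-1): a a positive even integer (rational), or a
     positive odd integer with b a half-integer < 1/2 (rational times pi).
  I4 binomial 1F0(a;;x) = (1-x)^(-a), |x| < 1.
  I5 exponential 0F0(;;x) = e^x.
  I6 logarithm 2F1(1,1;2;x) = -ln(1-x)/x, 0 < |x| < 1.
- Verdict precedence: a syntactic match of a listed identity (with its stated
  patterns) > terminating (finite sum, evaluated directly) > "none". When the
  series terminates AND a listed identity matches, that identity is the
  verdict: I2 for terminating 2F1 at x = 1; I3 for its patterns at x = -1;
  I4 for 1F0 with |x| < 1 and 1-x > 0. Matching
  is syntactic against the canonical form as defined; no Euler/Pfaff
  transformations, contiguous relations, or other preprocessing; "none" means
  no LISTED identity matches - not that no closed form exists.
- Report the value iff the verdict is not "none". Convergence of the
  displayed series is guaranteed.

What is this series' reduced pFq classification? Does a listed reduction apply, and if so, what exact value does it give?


Key step: t_0 = \frac{1}{5} here, and factor the ratio over Q (prefactor 1/5): negated roots = parameters.
Consecutive-term ratio: r(k) = -\frac{1}{9} * (k+\frac{1}{3}) (k+\frac{6}{5}) (k+2) / [(k-\frac{1}{2}) (k+\frac{1}{4}) (k+1)] - rational in k, leading ratio -\frac{1}{9}; with t_0 = \frac{1}{5}, classification follows.

With C = \frac{1}{5}: the canonical form is 3F2(\frac{1}{3}, \frac{6}{5}, 2; -\frac{1}{2}, \frac{1}{4}; -\frac{1}{9}). Verdict: none. No listed pattern accepts 3F2(\frac{1}{3}, \frac{6}{5}, 2; -\frac{1}{2}, \frac{1}{4}; -\frac{1}{9}).


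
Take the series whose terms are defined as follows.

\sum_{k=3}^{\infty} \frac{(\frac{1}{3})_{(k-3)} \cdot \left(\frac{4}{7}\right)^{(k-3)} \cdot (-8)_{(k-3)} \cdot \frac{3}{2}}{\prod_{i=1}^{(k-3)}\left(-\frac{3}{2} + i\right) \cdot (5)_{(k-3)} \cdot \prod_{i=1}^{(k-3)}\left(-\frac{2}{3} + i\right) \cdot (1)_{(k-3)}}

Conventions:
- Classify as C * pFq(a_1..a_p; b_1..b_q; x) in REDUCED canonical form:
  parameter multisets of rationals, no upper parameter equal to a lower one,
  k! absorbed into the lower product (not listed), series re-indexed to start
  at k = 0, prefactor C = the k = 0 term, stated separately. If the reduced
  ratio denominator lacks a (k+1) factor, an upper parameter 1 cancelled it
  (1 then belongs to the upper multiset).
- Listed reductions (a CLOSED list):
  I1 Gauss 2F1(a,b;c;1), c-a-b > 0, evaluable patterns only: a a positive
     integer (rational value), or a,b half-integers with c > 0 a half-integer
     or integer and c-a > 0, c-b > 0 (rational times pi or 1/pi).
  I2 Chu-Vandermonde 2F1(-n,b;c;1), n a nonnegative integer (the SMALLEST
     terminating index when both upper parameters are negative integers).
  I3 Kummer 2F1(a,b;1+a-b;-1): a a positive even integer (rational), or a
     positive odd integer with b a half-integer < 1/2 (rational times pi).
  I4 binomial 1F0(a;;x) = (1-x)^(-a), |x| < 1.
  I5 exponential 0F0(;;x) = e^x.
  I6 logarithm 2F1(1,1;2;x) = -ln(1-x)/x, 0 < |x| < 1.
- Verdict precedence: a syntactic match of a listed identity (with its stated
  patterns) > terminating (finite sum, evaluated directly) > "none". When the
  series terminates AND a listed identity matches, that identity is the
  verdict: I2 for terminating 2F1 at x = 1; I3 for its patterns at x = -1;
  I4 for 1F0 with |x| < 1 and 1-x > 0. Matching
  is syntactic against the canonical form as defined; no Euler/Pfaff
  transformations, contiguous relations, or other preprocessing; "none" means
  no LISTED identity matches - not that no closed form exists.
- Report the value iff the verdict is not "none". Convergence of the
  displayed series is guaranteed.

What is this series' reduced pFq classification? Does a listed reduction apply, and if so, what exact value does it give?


With C = \frac{3}{2}: the canonical form is 1F2(-8; -\frac{1}{2}, 5; \frac{4}{7}). Verdict: terminating - no listed pattern fits, but -8 in the upper list cuts the series at k = 8; direct evaluation. Hence: \frac{211058301445186891}{80979792526883250}.

Key observation: t_0 being \frac{3}{2}, (1)_k (C = 3/2) is k! itself.
Step ratio: r(k) = \frac{4}{7} * (k-8) / [(k-\frac{1}{2}) (k+5) (k+1)] - poly over poly, x = \frac{4}{7} from leading terms; C = \frac{3}{2} at k = 0.


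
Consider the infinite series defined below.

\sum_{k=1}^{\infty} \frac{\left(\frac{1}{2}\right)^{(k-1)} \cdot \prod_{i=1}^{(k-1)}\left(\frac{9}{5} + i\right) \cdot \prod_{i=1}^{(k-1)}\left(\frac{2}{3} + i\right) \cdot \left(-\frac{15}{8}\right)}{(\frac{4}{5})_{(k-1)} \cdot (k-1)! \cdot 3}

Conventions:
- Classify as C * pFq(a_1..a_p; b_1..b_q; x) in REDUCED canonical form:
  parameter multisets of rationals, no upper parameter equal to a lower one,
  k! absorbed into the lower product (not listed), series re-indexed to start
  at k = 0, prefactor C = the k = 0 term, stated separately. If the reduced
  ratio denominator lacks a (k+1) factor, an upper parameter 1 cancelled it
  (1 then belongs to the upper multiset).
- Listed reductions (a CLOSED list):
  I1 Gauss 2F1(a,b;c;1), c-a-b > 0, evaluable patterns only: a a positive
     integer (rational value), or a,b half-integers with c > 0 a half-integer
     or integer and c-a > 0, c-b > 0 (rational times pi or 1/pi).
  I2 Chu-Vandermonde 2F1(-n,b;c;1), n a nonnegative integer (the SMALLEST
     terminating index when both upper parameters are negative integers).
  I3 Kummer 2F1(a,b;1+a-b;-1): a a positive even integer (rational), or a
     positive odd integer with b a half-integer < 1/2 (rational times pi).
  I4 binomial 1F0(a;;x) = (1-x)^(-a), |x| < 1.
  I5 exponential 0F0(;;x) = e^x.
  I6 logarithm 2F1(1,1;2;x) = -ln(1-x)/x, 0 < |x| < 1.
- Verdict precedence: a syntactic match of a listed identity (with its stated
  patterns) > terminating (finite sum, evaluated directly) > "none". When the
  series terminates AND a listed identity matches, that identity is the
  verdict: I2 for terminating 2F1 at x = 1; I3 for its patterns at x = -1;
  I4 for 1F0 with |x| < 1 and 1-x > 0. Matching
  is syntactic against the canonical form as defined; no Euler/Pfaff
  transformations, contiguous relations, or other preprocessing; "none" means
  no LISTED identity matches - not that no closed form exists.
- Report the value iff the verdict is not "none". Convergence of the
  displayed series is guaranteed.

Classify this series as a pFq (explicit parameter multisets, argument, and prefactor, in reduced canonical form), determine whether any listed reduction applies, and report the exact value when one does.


At argument \frac{1}{2}: a 2F1 with upper {\frac{5}{3}, \frac{14}{5}}, lower {\frac{4}{5}}, scaled by C = -\frac{5}{8}. Verdict: none. A 2F1 with upper {\frac{5}{3}, \frac{14}{5}} fits none of I1-I6 at x = \frac{1}{2}; the sum runs forever.

First insight: t_0 = -\frac{5}{8} here, and the running product (C = -5/8, x = 1/2) telescopes to a rising factorial.
Step ratio: r(k) = \frac{1}{2} * (k+\frac{5}{3}) (k+\frac{14}{5}) / [(k+\frac{4}{5}) (k+1)] - rational in k, leading ratio \frac{1}{2}; with t_0 = -\frac{5}{8}, classification follows.


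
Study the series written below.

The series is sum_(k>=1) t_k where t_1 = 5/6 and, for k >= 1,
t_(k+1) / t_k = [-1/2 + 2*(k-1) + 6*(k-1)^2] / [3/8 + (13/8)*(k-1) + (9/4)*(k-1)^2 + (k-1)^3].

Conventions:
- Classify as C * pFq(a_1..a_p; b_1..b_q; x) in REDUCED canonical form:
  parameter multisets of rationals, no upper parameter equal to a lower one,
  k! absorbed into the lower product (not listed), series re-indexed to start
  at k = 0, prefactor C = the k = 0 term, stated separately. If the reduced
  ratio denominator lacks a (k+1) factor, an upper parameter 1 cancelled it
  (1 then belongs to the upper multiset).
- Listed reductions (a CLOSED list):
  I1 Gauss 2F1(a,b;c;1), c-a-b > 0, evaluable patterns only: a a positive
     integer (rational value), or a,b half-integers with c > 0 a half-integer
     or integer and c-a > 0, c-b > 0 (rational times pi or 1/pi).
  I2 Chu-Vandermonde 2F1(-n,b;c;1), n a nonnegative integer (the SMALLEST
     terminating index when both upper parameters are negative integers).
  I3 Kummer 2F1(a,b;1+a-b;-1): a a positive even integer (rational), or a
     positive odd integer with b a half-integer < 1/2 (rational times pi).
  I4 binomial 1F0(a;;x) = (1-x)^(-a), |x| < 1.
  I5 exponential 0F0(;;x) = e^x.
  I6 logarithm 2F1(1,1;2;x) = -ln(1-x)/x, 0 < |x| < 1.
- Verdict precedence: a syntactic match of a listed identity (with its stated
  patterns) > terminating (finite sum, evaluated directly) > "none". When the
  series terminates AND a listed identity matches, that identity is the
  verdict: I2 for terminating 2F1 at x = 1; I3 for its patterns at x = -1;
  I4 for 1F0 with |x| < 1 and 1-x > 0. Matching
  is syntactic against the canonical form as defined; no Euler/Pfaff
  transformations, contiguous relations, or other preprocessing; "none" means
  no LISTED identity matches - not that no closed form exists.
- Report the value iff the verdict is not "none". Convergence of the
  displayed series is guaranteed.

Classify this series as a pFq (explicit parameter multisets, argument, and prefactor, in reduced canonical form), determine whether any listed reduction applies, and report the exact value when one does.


At argument 6: a 1F1 with upper {-1/6}, lower {3/4}, scaled by C = 5/6. Verdict: none - at argument 6 the multisets {-1/6} ; {3/4} match no listed identity.

The tell: from the first term 5/6: the ratio is unreduced: k + 1/2 divides both sides (prefactor 5/6).
Ratio: r(k) = 6 * (k-1/6) / [(k+3/4) (k+1)] - rational in k. x = 6; t_0 = 5/6; negate the roots.


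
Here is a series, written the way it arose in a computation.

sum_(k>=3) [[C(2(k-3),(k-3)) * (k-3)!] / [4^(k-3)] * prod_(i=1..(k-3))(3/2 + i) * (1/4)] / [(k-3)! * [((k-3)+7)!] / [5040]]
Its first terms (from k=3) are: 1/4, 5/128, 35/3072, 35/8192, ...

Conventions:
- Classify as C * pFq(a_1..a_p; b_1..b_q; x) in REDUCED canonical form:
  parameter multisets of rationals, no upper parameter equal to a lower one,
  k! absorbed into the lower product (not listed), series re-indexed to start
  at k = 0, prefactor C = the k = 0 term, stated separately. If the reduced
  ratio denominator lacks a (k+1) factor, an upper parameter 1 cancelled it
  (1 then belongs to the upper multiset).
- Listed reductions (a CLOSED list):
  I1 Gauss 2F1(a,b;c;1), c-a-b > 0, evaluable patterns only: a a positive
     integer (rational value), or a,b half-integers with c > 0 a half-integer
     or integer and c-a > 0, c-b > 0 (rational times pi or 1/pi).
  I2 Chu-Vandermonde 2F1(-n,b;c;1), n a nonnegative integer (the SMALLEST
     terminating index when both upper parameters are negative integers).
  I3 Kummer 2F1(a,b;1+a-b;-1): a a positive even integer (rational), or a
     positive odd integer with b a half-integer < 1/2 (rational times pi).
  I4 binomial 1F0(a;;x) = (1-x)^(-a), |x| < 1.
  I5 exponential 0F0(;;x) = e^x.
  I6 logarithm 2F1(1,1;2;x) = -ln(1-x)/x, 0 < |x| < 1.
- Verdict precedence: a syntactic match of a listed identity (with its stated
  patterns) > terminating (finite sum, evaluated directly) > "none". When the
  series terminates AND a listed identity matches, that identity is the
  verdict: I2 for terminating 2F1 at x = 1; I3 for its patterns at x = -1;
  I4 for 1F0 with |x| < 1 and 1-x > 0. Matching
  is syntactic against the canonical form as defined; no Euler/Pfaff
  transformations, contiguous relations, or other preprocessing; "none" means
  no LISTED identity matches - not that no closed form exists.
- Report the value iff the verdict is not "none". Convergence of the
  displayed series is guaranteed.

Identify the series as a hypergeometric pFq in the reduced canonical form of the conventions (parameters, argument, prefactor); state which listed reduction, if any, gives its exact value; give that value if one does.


Canonical form: C = 1/4 times 2F1 with upper {1/2, 5/2}, lower {8}, x = 1. Verdict at x = 1: the half-integer Gauss pattern (I1) matches (x = 1; upper {1/2, 5/2} half-integers, c = 8 in the evaluable pattern). Sum: (131072/135135) / pi.

Structural cue: t_0 being 1/4, C(2k,k) (prefactor 1/4) equals 4^k (1/2)_k / k!.
Consecutive-term ratio: r(k) = 1 * (k+1/2) (k+5/2) / [(k+8) (k+1)] ; factor over Q: parameters, x = 1, and C = 1/4.


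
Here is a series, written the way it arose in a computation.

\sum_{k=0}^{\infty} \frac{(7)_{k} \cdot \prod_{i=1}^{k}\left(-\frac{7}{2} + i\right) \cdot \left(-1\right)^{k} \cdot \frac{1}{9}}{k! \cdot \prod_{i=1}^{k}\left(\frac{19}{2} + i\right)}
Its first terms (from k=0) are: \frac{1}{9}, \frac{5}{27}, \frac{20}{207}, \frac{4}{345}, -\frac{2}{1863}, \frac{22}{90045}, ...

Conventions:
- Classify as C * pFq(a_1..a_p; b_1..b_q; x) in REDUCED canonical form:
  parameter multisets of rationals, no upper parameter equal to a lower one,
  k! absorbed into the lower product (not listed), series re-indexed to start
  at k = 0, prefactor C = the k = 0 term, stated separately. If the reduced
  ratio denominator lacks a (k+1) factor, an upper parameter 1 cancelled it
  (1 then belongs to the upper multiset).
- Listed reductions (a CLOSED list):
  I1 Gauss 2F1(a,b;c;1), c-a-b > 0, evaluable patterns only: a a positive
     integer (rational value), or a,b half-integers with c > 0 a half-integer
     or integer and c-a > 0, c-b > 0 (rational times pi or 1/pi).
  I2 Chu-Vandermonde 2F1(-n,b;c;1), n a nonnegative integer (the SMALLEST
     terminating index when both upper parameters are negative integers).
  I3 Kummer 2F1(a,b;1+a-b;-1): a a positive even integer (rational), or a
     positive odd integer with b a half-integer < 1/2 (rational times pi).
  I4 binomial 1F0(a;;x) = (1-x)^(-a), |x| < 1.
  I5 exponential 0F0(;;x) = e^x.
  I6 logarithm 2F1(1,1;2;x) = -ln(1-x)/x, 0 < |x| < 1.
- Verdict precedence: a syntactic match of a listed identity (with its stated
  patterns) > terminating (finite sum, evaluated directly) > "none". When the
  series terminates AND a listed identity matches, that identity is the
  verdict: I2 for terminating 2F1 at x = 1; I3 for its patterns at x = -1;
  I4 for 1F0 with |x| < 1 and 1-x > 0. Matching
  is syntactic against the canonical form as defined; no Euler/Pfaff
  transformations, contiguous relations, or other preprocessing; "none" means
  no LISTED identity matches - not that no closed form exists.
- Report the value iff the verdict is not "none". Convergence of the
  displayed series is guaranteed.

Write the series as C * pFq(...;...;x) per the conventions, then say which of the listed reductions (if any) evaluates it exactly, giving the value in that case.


Prefactor \frac{1}{9}, argument -1: 2F1 with upper {-\frac{5}{2}, 7} over lower {\frac{21}{2}}. Verdict: the Kummer evaluation I3 fires (x = -1; c = \frac{21}{2} equals 1+a-b for upper {-\frac{5}{2}, 7}: listed pattern). Value: \frac{1616615}{12582912} \cdot \pi.

The tell: from the first term \frac{1}{9}: the running product (prefactor 1/9) telescopes to a rising factorial.
Step ratio: r(k) = -1 * (k-\frac{5}{2}) (k+7) / [(k+\frac{21}{2}) (k+1)] - rational; roots negated = parameters, x = -1, C = \frac{1}{9}.


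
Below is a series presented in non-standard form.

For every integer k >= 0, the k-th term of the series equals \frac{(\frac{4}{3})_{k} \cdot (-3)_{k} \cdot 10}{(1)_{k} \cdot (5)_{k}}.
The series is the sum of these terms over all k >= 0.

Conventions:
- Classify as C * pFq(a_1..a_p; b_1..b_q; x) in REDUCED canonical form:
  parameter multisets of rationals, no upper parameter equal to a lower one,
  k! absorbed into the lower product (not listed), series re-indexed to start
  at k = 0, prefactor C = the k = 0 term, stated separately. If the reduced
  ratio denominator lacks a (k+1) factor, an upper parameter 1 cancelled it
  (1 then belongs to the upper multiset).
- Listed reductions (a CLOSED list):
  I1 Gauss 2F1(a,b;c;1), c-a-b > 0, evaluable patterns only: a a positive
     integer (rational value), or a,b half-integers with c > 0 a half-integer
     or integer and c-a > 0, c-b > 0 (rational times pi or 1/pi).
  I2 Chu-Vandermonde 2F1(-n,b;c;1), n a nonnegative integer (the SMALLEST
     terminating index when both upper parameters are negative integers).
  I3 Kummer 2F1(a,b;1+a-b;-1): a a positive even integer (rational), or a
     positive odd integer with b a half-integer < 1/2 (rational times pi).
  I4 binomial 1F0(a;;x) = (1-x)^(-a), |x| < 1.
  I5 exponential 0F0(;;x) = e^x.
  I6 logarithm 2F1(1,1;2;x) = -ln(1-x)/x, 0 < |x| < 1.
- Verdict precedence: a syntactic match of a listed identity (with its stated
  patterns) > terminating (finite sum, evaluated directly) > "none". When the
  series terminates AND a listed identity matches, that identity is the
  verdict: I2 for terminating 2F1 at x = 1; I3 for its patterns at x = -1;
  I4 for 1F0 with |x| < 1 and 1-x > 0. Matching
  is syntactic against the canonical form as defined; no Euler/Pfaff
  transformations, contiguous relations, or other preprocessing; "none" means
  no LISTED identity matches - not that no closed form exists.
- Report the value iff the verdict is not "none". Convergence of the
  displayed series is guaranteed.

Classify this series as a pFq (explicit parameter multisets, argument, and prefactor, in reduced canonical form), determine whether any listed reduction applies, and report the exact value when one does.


The series (x = 1) is 2F1: upper {-3, \frac{4}{3}}, lower {5}, prefactor 10. Verdict (x = 1): Chu-Vandermonde (I2) applies (terminating 2F1 at x = 1 with n = 3, b = 4/3, c = 5). Sum: \frac{374}{81}.

The tell: t_0 = 10 here, and (1)_k (C = 10) is k! itself.
Adjacent-term ratio: r(k) = 1 * (k-3) (k+\frac{4}{3}) / [(k+5) (k+1)] - poly over poly, x = 1 from leading terms; C = 10 at k = 0.


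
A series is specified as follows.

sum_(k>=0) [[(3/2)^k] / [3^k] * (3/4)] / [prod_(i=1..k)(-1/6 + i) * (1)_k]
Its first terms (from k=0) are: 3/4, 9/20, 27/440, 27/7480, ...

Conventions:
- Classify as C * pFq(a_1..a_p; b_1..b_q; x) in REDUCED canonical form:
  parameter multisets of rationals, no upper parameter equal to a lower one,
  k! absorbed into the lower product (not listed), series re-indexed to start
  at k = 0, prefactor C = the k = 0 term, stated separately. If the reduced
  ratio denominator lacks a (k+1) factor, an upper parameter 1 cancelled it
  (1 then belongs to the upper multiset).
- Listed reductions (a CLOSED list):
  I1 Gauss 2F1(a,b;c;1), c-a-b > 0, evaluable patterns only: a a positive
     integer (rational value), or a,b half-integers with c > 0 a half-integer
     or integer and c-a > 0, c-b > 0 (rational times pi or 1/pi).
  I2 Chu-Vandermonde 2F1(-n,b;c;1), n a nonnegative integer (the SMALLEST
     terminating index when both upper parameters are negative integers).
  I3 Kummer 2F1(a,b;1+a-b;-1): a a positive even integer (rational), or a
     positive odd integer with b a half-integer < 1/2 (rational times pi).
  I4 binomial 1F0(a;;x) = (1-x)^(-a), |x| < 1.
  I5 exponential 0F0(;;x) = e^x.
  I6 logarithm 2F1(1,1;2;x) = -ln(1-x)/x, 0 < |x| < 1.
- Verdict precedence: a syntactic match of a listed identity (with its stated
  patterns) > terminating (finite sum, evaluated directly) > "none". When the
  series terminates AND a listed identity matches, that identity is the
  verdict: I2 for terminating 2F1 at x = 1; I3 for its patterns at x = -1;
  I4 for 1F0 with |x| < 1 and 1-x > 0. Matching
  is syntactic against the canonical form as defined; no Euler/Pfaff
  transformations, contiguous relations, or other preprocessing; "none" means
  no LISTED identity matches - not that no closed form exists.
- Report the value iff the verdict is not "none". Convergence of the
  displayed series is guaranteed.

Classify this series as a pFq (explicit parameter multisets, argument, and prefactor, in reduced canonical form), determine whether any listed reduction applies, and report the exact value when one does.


Canonical form: C = 3/4 times 0F1 with upper {-}, lower {5/6}, x = 1/2. Verdict: none here - no I1-I6 shape fits x = 1/2 with lower {5/6}.

The tell: x = (1/2) and (1)_k (C = 3/4, x = 1/2) is k! itself.
Adjacent-term ratio: r(k) = (1/2) * 1 / [(k+5/6) (k+1)] - rational in k. x = (1/2); t_0 = 3/4; negate the roots.


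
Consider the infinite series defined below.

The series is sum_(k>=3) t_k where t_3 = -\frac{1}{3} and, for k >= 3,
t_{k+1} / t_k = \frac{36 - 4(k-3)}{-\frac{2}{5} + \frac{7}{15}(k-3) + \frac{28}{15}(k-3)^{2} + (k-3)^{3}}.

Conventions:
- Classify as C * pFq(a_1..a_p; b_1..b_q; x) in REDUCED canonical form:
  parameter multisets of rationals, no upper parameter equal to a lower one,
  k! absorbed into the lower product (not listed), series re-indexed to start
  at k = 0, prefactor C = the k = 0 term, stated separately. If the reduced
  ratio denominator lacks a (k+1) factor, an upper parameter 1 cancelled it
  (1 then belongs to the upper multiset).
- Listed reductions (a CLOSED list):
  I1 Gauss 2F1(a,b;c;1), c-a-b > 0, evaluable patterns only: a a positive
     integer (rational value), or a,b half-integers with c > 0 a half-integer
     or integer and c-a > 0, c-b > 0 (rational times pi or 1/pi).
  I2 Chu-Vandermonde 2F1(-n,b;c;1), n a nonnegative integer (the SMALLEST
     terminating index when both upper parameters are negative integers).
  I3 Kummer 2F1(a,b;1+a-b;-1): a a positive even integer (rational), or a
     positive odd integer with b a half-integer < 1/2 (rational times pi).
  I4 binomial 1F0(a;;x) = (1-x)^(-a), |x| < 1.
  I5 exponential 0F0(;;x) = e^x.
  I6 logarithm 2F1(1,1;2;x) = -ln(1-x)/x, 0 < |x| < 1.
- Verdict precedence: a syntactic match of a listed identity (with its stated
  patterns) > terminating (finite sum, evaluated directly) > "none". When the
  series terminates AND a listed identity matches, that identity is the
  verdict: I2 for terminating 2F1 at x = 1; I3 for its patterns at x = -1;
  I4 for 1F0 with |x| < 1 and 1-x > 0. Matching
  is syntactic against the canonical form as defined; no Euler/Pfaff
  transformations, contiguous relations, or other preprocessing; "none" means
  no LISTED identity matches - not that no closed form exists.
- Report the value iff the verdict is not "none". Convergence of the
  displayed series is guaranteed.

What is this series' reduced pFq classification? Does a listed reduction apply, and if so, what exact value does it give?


Reduced: x = -4, 1F2, upper = {-9}, lower = {-\frac{1}{3}, \frac{6}{5}}, C = -\frac{1}{3}. Verdict: terminating at k = 9: the factor (-9)_k kills every later term; summing the 10 survivors is exact. Exact value: \frac{3454495463588684}{2642994146793}.

The tell: with t_0 = -\frac{1}{3}, factor the ratio over Q (C = -1/3): negated roots = parameters.
Term ratio: r(k) = -4 * (k-9) / [(k-\frac{1}{3}) (k+\frac{6}{5}) (k+1)] ; factor over Q: parameters, x = -4, and C = -\frac{1}{3}.


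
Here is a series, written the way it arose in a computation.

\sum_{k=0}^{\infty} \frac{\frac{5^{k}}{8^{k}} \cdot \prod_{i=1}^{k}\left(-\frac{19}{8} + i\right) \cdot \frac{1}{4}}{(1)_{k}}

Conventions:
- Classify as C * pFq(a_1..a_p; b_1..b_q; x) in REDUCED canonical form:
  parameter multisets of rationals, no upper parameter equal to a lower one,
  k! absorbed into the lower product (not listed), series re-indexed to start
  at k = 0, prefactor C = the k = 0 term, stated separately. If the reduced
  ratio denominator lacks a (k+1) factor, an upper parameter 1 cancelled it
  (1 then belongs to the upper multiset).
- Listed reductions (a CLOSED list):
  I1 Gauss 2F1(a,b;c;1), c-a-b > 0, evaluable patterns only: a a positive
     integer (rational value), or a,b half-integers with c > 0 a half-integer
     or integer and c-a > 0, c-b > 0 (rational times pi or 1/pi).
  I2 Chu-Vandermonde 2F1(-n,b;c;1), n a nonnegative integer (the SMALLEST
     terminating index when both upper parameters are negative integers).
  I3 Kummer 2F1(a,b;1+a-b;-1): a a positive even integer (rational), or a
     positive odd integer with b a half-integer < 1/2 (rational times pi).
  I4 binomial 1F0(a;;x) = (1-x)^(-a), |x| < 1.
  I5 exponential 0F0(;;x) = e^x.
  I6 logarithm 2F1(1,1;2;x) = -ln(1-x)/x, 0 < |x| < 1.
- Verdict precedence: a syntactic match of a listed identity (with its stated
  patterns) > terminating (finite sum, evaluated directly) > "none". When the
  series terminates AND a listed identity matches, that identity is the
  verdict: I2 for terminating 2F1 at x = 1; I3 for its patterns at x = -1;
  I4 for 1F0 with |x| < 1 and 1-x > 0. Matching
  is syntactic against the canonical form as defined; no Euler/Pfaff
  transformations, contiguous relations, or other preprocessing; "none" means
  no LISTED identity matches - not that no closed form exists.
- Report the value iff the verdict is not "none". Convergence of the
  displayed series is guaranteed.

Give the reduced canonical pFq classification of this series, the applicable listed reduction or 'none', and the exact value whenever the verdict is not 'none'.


This is \frac{1}{4} * 1F0(-\frac{11}{8}; -; \frac{5}{8}) in reduced canonical form. Verdict: the binomial series (I4) applies (the 1F0 binomial series: exponent 11/8, x = \frac{5}{8}). Sum: \frac{1}{4} \cdot \left(\frac{3}{8}\right)^{\frac{11}{8}}.

Key observation: t_0 = \frac{1}{4} here, and the running product (prefactor 1/4) telescopes to a rising factorial.
Step ratio: r(k) = \frac{5}{8} * (k-\frac{11}{8}) / [(k+1)] - poly over poly, x = \frac{5}{8} from leading terms; C = \frac{1}{4} at k = 0.


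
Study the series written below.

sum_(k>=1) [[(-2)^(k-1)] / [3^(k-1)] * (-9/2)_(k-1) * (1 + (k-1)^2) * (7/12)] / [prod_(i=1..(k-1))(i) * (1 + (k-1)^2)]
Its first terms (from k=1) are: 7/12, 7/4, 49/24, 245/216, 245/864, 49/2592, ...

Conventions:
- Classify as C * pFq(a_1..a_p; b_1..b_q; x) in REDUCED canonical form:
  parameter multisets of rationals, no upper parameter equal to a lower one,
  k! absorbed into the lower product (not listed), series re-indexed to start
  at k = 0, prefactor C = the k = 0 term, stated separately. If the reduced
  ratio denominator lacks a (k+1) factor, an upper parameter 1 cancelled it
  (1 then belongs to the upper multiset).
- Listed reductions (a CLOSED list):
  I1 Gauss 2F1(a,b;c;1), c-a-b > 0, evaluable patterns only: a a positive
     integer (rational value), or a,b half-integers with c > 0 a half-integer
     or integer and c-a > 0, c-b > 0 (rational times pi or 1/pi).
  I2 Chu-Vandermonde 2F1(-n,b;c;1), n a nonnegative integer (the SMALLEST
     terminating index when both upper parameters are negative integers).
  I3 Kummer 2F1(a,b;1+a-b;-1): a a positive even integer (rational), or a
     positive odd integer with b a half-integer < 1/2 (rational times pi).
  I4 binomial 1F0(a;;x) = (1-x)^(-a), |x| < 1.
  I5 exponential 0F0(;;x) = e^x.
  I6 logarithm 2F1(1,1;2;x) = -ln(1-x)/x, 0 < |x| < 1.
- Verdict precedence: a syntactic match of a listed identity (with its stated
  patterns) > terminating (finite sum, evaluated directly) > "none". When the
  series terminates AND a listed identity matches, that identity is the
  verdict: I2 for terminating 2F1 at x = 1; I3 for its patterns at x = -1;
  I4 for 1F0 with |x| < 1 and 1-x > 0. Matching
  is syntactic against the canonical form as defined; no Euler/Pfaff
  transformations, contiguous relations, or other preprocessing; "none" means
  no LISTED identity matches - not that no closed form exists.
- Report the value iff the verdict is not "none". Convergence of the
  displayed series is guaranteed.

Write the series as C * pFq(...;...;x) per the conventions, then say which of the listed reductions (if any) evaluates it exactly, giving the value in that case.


This is 7/12 * 1F0(-9/2; -; -2/3) in reduced canonical form. Verdict: binomial (I4) matches (the 1F0 binomial series: exponent 9/2, x = -2/3). Hence: (7/12) * (5/3)^(9/2).

First insight: t_0 being 7/12, the two geometric factors (prefactor 7/12) combine into one argument.
Step ratio: r(k) = (-2/3) * (k-9/2) / [(k+1)] - poly over poly, x = (-2/3) from leading terms; C = 7/12 at k = 0.


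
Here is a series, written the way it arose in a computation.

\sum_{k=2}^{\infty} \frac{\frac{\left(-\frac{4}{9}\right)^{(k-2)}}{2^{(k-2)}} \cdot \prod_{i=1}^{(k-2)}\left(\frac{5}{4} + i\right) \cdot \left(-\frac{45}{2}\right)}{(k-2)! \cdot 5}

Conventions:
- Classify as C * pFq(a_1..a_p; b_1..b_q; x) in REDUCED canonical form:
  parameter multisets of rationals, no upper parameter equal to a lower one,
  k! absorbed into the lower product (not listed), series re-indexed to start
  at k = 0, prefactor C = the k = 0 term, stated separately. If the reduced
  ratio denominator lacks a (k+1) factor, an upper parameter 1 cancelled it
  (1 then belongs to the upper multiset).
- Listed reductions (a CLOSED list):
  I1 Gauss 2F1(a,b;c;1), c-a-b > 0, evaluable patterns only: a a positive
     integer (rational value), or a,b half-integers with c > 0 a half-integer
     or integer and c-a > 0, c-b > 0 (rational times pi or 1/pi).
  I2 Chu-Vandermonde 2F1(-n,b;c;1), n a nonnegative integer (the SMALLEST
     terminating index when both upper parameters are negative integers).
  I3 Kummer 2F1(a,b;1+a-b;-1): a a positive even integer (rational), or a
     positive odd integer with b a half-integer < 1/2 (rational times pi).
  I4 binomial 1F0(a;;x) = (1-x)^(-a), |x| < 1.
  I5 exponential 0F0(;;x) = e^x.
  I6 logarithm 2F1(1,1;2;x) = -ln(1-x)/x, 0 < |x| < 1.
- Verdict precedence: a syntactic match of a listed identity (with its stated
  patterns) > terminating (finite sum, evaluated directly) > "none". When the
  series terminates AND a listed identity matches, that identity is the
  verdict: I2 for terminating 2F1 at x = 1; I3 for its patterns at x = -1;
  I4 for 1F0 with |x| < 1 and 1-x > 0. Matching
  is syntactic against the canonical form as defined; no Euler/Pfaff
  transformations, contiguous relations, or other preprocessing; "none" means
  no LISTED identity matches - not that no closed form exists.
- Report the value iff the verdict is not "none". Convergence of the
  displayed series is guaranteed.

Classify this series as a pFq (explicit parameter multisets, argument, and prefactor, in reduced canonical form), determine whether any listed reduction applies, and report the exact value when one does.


Prefactor -\frac{9}{2}, argument -\frac{2}{9}: 1F0 with upper {\frac{9}{4}} over lower {-}. Verdict at x = -\frac{2}{9}: the binomial series (I4) matches (the 1F0 binomial series: exponent -9/4, x = -\frac{2}{9}). Hence: \left(-\frac{9}{2}\right) \cdot \left(\frac{11}{9}\right)^{-\frac{9}{4}}.

Key step: with t_0 = -\frac{9}{2}, the two k-th powers (C = -9/2, x = -2/9) combine into one argument.
Consecutive-term ratio: r(k) = -\frac{2}{9} * (k+\frac{9}{4}) / [(k+1)] - poly over poly, x = -\frac{2}{9} from leading terms; C = -\frac{9}{2} at k = 0.


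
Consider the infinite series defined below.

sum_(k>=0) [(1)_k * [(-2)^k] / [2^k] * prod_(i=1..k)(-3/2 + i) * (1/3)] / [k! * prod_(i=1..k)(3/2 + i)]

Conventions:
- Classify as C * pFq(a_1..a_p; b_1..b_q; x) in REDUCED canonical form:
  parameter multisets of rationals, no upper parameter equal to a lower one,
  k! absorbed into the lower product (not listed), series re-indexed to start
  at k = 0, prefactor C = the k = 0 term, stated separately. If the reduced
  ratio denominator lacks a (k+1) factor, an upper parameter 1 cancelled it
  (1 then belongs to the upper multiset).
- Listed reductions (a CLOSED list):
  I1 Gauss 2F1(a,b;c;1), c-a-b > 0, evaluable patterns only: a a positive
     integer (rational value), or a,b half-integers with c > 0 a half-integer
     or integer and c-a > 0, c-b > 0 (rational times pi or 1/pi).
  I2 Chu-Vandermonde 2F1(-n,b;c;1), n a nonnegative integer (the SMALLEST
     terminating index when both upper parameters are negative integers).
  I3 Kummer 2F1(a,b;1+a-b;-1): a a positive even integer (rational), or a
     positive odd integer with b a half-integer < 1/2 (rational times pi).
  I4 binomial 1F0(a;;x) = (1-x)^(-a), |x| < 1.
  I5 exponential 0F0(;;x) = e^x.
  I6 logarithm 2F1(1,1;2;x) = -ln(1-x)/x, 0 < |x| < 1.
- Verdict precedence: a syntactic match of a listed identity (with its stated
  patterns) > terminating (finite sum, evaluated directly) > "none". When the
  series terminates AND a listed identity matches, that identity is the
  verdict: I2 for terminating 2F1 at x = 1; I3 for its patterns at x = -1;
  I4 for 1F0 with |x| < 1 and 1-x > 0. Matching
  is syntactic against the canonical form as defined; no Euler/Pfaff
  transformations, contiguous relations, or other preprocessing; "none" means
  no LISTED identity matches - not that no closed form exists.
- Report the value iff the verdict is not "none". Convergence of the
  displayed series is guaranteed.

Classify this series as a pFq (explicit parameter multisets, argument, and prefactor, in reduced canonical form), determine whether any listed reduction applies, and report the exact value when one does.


Canonical form: C = 1/3 times 2F1 with upper {-1/2, 1}, lower {5/2}, x = -1. Verdict: Kummer's theorem (I3) matches (x = -1; c = 5/2 equals 1+a-b for upper {-1/2, 1}: listed pattern). Exact value: (1/8) * pi.

Key step: from the first term 1/3: the lower running product (C = 1/3, x = -1) is a rising factorial.
Adjacent-term ratio: r(k) = (-1) * (k-1/2) (k+1) / [(k+5/2) (k+1)] - poly over poly, x = (-1) from leading terms; C = 1/3 at k = 0.


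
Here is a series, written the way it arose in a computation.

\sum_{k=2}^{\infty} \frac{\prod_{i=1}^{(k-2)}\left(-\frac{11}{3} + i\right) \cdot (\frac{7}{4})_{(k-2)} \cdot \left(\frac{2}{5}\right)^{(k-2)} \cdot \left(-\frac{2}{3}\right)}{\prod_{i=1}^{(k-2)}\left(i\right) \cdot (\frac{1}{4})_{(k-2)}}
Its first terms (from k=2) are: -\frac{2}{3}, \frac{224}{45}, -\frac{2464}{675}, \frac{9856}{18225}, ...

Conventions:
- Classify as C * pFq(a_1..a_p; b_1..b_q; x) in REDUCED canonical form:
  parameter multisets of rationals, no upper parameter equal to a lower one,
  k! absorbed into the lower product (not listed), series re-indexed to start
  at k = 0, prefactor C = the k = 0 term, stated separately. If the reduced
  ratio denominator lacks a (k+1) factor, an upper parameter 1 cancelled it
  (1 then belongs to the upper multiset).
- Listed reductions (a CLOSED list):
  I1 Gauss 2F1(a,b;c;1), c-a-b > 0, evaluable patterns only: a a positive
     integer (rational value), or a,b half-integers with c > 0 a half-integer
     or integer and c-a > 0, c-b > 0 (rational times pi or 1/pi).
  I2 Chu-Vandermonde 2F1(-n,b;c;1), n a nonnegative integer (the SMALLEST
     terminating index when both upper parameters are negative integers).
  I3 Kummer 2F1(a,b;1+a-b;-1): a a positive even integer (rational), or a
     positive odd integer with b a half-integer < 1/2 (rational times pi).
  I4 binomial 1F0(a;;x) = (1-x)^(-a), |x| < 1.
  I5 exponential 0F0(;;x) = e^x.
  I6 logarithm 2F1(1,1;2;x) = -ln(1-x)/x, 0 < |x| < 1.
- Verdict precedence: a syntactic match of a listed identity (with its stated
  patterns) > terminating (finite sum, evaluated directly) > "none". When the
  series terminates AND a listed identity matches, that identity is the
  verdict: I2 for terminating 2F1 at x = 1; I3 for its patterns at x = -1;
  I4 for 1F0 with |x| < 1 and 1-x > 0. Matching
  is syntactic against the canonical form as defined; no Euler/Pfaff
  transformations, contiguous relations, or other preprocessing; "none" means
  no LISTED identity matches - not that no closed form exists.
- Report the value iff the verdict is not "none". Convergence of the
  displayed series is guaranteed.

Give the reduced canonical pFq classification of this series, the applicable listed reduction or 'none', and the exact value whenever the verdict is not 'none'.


Reduced: x = \frac{2}{5}, 2F1, upper = {-\frac{8}{3}, \frac{7}{4}}, lower = {\frac{1}{4}}, C = -\frac{2}{3}. Verdict: none - this 2F1 at x = \frac{2}{5} matches no listed pattern, and upper {-\frac{8}{3}, \frac{7}{4}} holds no stopper.

First insight: with t_0 = -\frac{2}{3}, the running product (C = -2/3) telescopes to a rising factorial.
Adjacent-term ratio: r(k) = \frac{2}{5} * (k-\frac{8}{3}) (k+\frac{7}{4}) / [(k+\frac{1}{4}) (k+1)] - poly over poly, x = \frac{2}{5} from leading terms; C = -\frac{2}{3} at k = 0.
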